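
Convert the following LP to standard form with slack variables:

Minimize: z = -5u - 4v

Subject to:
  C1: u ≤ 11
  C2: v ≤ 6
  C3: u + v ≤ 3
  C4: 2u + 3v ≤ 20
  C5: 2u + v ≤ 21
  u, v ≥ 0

min z = -5u - 4v

s.t.
  u + s1 = 11
  v + s2 = 6
  u + v + s3 = 3
  2u + 3v + s4 = 20
  2u + v + s5 = 21
  u, v, s1, s2, s3, s4, s5 ≥ 0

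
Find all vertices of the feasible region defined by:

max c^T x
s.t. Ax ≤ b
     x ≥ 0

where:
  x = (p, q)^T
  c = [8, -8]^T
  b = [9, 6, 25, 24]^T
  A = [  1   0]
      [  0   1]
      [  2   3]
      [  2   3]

(0, 0), (9, 0), (9, 2), (3, 6), (0, 6)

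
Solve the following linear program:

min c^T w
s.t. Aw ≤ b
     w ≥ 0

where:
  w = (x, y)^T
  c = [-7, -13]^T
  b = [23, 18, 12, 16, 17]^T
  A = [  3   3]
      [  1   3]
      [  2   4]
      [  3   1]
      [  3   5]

Evaluate the objective at each vertex of the feasible region:
  z(0, 0) = 0
  z(5.333, 0) = -37.33
  z(5.25, 0.25) = -40
  z(4, 1) = -41  ←
  z(0, 3) = -39
The minimum is at x = 4, y = 1.

x = 4, y = 1, z = -41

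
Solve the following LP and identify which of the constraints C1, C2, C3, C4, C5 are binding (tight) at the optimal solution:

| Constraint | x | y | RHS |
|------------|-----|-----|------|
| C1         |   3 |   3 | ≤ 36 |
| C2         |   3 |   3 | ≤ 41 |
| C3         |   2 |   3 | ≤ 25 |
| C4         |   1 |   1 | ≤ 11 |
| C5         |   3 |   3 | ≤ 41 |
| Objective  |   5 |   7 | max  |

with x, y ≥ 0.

At x = 8, y = 3, compute slack b - a·x for each constraint:
  C1: 36 − 33 = 3  (slack)
  C2: 41 − 33 = 8  (slack)
  C3: 25 − 25 = 0  (binding)
  C4: 11 − 11 = 0  (binding)
  C5: 41 − 33 = 8  (slack)

Optimal: x = 8, y = 3
Binding: C3, C4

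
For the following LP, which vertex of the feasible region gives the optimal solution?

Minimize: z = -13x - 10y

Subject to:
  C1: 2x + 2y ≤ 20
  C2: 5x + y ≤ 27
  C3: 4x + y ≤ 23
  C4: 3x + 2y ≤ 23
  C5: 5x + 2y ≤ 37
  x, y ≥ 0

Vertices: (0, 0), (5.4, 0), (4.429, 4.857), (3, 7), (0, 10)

Evaluate the objective at each vertex of the feasible region:
  z(0, 0) = 0
  z(5.4, 0) = -70.2
  z(4.429, 4.857) = -106.1
  z(3, 7) = -109  ←
  z(0, 10) = -100
The minimum is at x = 3, y = 7.

(3, 7)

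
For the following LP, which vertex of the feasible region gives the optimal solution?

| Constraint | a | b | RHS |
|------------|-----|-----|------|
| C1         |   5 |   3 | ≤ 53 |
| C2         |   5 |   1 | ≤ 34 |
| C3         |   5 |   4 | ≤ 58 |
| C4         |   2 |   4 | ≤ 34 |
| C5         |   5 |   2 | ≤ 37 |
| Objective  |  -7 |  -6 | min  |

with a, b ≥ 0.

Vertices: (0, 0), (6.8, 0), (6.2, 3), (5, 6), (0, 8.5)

Evaluate the objective at each vertex of the feasible region:
  z(0, 0) = 0
  z(6.8, 0) = -47.6
  z(6.2, 3) = -61.4
  z(5, 6) = -71  ←
  z(0, 8.5) = -51
The minimum is at a = 5, b = 6.

(5, 6)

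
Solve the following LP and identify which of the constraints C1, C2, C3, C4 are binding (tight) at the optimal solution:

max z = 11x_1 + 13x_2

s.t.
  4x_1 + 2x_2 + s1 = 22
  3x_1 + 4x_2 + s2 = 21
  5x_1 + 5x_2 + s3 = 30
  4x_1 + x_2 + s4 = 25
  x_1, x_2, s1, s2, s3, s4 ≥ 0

At x_1 = 3, x_2 = 3, compute slack b - a·x for each constraint:
  C1: 22 − 18 = 4  (slack)
  C2: 21 − 21 = 0  (binding)
  C3: 30 − 30 = 0  (binding)
  C4: 25 − 15 = 10  (slack)

Optimal: x_1 = 3, x_2 = 3
Binding: C2, C3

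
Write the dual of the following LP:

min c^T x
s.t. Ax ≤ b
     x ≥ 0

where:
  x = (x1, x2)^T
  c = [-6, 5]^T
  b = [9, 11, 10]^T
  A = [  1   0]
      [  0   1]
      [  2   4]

Primal min cᵀx s.t. Ax ≤ b, x ≥ 0  →  Dual max −bᵀy s.t. Aᵀy ≥ −c, y ≥ 0.

Maximize: z = -9y1 - 11y2 - 10y3

Subject to:
  y1 + 2y3 ≥ 6
  y2 + 4y3 ≥ -5
  y1, y2, y3 ≥ 0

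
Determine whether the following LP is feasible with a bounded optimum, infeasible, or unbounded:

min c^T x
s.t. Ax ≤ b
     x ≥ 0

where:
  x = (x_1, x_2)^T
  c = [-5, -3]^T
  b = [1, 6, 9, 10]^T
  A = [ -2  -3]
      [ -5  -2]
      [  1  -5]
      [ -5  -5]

Unbounded (objective can decrease without bound)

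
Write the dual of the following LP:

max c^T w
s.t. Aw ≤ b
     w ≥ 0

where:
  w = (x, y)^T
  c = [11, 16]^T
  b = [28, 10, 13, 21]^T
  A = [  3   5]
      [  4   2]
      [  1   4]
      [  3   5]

Primal max cᵀx s.t. Ax ≤ b, x ≥ 0  →  Dual min bᵀy s.t. Aᵀy ≥ c, y ≥ 0.

Minimize: z = 28y1 + 10y2 + 13y3 + 21y4

Subject to:
  3y1 + 4y2 + y3 + 3y4 ≥ 11
  5y1 + 2y2 + 4y3 + 5y4 ≥ 16
  y1, y2, y3, y4 ≥ 0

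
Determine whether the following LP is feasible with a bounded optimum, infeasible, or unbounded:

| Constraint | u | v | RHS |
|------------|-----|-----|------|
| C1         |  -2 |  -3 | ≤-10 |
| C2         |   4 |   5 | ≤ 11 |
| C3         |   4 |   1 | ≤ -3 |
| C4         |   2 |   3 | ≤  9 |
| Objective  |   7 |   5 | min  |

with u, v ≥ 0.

Infeasible (no feasible solution exists)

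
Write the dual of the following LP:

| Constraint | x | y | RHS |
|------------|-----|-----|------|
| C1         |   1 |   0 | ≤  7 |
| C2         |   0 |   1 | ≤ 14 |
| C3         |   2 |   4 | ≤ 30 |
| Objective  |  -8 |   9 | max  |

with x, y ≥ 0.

Primal max cᵀx s.t. Ax ≤ b, x ≥ 0  →  Dual min bᵀy s.t. Aᵀy ≥ c, y ≥ 0.

Minimize: z = 7y1 + 14y2 + 30y3

Subject to:
  y1 + 2y3 ≥ -8
  y2 + 4y3 ≥ 9
  y1, y2, y3 ≥ 0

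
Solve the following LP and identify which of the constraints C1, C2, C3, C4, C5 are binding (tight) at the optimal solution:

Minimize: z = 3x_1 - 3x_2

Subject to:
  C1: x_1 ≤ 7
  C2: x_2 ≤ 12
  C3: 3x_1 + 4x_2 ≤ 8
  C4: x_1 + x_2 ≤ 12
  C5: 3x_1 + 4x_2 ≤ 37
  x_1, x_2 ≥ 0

At x_1 = 0, x_2 = 2, compute slack b - a·x for each constraint:
  C1: 7 − 0 = 7  (slack)
  C2: 12 − 2 = 10  (slack)
  C3: 8 − 8 = 0  (binding)
  C4: 12 − 2 = 10  (slack)
  C5: 37 − 8 = 29  (slack)

Optimal: x_1 = 0, x_2 = 2
Binding: C3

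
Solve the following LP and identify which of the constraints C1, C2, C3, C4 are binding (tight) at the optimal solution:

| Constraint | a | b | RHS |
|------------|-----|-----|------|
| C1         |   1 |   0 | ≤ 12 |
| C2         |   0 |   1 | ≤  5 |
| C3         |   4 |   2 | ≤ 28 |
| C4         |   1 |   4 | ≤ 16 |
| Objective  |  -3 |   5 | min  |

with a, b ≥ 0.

At a = 7, b = 0, compute slack b - a·x for each constraint:
  C1: 12 − 7 = 5  (slack)
  C2: 5 − 0 = 5  (slack)
  C3: 28 − 28 = 0  (binding)
  C4: 16 − 7 = 9  (slack)

Optimal: a = 7, b = 0
Binding: C3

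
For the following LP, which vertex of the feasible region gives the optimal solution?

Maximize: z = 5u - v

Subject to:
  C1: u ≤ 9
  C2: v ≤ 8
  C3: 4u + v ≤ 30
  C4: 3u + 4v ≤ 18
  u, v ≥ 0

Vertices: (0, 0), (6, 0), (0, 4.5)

Evaluate the objective at each vertex of the feasible region:
  z(0, 0) = 0
  z(6, 0) = 30  ←
  z(0, 4.5) = -4.5
The maximum is at u = 6, v = 0.

(6, 0)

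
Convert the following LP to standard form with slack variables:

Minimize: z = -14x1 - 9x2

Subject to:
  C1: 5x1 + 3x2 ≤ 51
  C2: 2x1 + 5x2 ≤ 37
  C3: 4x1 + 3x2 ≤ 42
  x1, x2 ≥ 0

min z = -14x1 - 9x2

s.t.
  5x1 + 3x2 + s1 = 51
  2x1 + 5x2 + s2 = 37
  4x1 + 3x2 + s3 = 42
  x1, x2, s1, s2, s3 ≥ 0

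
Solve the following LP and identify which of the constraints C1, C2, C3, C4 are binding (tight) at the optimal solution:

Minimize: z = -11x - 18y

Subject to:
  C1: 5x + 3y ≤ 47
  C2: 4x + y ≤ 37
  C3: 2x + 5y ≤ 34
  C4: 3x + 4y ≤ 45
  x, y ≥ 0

At x = 7, y = 4, compute slack b - a·x for each constraint:
  C1: 47 − 47 = 0  (binding)
  C2: 37 − 32 = 5  (slack)
  C3: 34 − 34 = 0  (binding)
  C4: 45 − 37 = 8  (slack)

Optimal: x = 7, y = 4
Binding: C1, C3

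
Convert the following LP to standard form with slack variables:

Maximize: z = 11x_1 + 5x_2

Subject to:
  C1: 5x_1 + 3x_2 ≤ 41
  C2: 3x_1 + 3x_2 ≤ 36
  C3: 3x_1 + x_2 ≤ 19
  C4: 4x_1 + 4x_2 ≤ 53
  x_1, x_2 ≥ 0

max z = 11x_1 + 5x_2

s.t.
  5x_1 + 3x_2 + s1 = 41
  3x_1 + 3x_2 + s2 = 36
  3x_1 + x_2 + s3 = 19
  4x_1 + 4x_2 + s4 = 53
  x_1, x_2, s1, s2, s3, s4 ≥ 0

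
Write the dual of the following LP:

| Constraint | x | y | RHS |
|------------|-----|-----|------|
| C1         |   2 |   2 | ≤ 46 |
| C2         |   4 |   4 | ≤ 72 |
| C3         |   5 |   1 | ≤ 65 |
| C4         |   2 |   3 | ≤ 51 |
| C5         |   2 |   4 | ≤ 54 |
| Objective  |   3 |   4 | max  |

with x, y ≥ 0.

Primal max cᵀx s.t. Ax ≤ b, x ≥ 0  →  Dual min bᵀy s.t. Aᵀy ≥ c, y ≥ 0.

Minimize: z = 46y1 + 72y2 + 65y3 + 51y4 + 54y5

Subject to:
  2y1 + 4y2 + 5y3 + 2y4 + 2y5 ≥ 3
  2y1 + 4y2 + y3 + 3y4 + 4y5 ≥ 4
  y1, y2, y3, y4, y5 ≥ 0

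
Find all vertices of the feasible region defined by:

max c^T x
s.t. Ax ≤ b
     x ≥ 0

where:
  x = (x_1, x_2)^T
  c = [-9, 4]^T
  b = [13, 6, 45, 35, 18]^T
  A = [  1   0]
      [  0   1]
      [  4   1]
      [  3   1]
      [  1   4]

(0, 0), (11.25, 0), (10.8, 1.8), (0, 4.5)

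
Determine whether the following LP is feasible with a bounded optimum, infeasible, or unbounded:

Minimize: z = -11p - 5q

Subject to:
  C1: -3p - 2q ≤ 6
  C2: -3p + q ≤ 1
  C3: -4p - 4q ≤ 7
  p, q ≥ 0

Unbounded (objective can decrease without bound)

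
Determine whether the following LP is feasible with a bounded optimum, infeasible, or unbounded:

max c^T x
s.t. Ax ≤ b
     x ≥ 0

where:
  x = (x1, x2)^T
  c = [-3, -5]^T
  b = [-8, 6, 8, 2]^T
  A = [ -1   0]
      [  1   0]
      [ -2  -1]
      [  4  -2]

Infeasible (no feasible solution exists)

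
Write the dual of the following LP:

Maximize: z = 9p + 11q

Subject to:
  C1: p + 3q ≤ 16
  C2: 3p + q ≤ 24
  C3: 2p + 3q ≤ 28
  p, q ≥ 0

Primal max cᵀx s.t. Ax ≤ b, x ≥ 0  →  Dual min bᵀy s.t. Aᵀy ≥ c, y ≥ 0.

Minimize: z = 16y1 + 24y2 + 28y3

Subject to:
  y1 + 3y2 + 2y3 ≥ 9
  3y1 + y2 + 3y3 ≥ 11
  y1, y2, y3 ≥ 0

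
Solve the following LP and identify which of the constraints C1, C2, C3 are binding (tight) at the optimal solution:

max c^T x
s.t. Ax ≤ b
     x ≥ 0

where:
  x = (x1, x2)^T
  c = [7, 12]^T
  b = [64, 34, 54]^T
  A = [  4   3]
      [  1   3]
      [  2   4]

At x1 = 10, x2 = 8, compute slack b - a·x for each constraint:
  C1: 64 − 64 = 0  (binding)
  C2: 34 − 34 = 0  (binding)
  C3: 54 − 52 = 2  (slack)

Optimal: x1 = 10, x2 = 8
Binding: C1, C2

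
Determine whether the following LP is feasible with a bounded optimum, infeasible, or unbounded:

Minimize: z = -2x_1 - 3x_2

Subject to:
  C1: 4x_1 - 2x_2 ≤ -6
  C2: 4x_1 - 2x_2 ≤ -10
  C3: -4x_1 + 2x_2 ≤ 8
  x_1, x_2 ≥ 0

Infeasible (no feasible solution exists)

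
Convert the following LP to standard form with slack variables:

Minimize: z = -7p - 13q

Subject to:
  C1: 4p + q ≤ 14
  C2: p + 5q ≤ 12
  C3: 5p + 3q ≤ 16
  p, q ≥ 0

min z = -7p - 13q

s.t.
  4p + q + s1 = 14
  p + 5q + s2 = 12
  5p + 3q + s3 = 16
  p, q, s1, s2, s3 ≥ 0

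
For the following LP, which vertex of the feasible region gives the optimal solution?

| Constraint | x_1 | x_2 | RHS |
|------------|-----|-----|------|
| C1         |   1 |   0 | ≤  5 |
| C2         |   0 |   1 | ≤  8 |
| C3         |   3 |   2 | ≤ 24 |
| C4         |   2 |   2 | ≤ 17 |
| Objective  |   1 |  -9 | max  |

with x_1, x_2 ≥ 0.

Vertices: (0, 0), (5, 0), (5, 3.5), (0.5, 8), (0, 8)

Evaluate the objective at each vertex of the feasible region:
  z(0, 0) = 0
  z(5, 0) = 5  ←
  z(5, 3.5) = -26.5
  z(0.5, 8) = -71.5
  z(0, 8) = -72
The maximum is at x_1 = 5, x_2 = 0.

(5, 0)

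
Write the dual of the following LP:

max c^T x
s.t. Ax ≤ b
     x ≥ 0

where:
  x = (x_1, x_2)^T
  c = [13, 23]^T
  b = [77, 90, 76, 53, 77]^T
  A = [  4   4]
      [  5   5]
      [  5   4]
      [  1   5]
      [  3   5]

Primal max cᵀx s.t. Ax ≤ b, x ≥ 0  →  Dual min bᵀy s.t. Aᵀy ≥ c, y ≥ 0.

Minimize: z = 77y1 + 90y2 + 76y3 + 53y4 + 77y5

Subject to:
  4y1 + 5y2 + 5y3 + y4 + 3y5 ≥ 13
  4y1 + 5y2 + 4y3 + 5y4 + 5y5 ≥ 23
  y1, y2, y3, y4, y5 ≥ 0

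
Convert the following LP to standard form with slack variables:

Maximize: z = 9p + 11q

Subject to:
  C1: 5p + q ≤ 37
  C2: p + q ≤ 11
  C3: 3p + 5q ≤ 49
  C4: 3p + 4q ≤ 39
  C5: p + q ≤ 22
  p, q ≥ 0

max z = 9p + 11q

s.t.
  5p + q + s1 = 37
  p + q + s2 = 11
  3p + 5q + s3 = 49
  3p + 4q + s4 = 39
  p + q + s5 = 22
  p, q, s1, s2, s3, s4, s5 ≥ 0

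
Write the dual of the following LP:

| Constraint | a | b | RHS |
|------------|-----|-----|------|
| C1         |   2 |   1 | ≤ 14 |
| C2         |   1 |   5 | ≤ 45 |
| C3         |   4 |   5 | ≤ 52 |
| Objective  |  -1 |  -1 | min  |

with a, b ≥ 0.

Primal min cᵀx s.t. Ax ≤ b, x ≥ 0  →  Dual max −bᵀy s.t. Aᵀy ≥ −c, y ≥ 0.

Maximize: z = -14y1 - 45y2 - 52y3

Subject to:
  2y1 + y2 + 4y3 ≥ 1
  y1 + 5y2 + 5y3 ≥ 1
  y1, y2, y3 ≥ 0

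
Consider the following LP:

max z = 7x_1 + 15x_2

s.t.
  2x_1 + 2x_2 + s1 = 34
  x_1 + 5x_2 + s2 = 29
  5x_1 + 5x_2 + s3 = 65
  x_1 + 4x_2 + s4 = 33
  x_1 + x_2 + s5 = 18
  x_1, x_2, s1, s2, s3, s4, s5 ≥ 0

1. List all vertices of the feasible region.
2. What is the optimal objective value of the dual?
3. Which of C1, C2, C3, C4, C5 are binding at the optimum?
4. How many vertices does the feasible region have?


1. (0, 0), (13, 0), (9, 4), (0, 5.8)
2. 123
3. C2, C3
4. 4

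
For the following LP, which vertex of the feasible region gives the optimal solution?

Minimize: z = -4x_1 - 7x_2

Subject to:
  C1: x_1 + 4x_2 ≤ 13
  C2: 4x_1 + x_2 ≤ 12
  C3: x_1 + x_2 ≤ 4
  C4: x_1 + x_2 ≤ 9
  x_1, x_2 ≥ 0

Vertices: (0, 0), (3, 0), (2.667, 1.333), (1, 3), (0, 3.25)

Evaluate the objective at each vertex of the feasible region:
  z(0, 0) = 0
  z(3, 0) = -12
  z(2.667, 1.333) = -20
  z(1, 3) = -25  ←
  z(0, 3.25) = -22.75
The minimum is at x_1 = 1, x_2 = 3.

(1, 3)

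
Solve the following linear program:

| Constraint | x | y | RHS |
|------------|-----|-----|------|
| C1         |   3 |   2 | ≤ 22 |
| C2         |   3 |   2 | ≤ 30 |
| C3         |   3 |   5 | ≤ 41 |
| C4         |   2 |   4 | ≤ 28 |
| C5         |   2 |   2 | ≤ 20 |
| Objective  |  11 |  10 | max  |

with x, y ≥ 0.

Evaluate the objective at each vertex of the feasible region:
  z(0, 0) = 0
  z(7.333, 0) = 80.67
  z(4, 5) = 94  ←
  z(0, 7) = 70
The maximum is at x = 4, y = 5.

x = 4, y = 5, z = 94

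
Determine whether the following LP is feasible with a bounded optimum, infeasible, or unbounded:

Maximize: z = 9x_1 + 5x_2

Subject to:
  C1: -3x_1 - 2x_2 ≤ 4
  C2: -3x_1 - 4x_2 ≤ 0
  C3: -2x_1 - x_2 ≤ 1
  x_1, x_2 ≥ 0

Unbounded (objective can increase without bound)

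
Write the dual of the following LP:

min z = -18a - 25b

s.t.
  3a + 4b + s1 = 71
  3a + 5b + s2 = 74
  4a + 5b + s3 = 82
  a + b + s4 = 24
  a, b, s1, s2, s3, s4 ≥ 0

Primal min cᵀx s.t. Ax ≤ b, x ≥ 0  →  Dual max −bᵀy s.t. Aᵀy ≥ −c, y ≥ 0.

Maximize: z = -71y1 - 74y2 - 82y3 - 24y4

Subject to:
  3y1 + 3y2 + 4y3 + y4 ≥ 18
  4y1 + 5y2 + 5y3 + y4 ≥ 25
  y1, y2, y3, y4 ≥ 0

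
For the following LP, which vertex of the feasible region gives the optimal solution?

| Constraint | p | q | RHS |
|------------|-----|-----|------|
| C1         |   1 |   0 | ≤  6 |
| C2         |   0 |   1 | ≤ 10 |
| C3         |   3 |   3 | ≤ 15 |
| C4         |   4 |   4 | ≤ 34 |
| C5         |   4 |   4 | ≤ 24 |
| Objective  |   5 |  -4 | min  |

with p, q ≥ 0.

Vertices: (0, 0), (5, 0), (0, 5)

Evaluate the objective at each vertex of the feasible region:
  z(0, 0) = 0
  z(5, 0) = 25
  z(0, 5) = -20  ←
The minimum is at p = 0, q = 5.

(0, 5)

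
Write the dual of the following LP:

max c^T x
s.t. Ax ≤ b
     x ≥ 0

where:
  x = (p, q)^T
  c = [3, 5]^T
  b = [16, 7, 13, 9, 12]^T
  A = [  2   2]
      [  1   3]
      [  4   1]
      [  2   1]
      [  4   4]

Primal max cᵀx s.t. Ax ≤ b, x ≥ 0  →  Dual min bᵀy s.t. Aᵀy ≥ c, y ≥ 0.

Minimize: z = 16y1 + 7y2 + 13y3 + 9y4 + 12y5

Subject to:
  2y1 + y2 + 4y3 + 2y4 + 4y5 ≥ 3
  2y1 + 3y2 + y3 + y4 + 4y5 ≥ 5
  y1, y2, y3, y4, y5 ≥ 0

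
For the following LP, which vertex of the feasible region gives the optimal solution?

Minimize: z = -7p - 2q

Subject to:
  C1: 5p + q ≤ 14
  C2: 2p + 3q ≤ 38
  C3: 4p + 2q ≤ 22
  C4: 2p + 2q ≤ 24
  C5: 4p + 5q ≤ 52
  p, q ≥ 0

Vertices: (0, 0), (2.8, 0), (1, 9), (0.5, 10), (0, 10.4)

Evaluate the objective at each vertex of the feasible region:
  z(0, 0) = 0
  z(2.8, 0) = -19.6
  z(1, 9) = -25  ←
  z(0.5, 10) = -23.5
  z(0, 10.4) = -20.8
The minimum is at p = 1, q = 9.

(1, 9)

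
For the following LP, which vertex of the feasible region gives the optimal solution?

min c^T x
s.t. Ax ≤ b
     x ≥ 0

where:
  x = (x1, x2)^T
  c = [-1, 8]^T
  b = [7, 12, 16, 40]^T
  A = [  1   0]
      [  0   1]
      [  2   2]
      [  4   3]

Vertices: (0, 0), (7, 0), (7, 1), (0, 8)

Evaluate the objective at each vertex of the feasible region:
  z(0, 0) = 0
  z(7, 0) = -7  ←
  z(7, 1) = 1
  z(0, 8) = 64
The minimum is at x1 = 7, x2 = 0.

(7, 0)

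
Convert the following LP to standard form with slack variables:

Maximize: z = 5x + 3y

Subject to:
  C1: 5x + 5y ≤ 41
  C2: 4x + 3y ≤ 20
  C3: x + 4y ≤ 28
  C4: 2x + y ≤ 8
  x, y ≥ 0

max z = 5x + 3y

s.t.
  5x + 5y + s1 = 41
  4x + 3y + s2 = 20
  x + 4y + s3 = 28
  2x + y + s4 = 8
  x, y, s1, s2, s3, s4 ≥ 0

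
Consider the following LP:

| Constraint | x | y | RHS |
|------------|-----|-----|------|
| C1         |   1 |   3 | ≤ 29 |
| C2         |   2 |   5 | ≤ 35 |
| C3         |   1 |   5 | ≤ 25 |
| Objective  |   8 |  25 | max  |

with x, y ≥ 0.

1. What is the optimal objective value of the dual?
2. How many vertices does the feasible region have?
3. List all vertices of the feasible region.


1. 155
2. 4
3. (0, 0), (17.5, 0), (10, 3), (0, 5)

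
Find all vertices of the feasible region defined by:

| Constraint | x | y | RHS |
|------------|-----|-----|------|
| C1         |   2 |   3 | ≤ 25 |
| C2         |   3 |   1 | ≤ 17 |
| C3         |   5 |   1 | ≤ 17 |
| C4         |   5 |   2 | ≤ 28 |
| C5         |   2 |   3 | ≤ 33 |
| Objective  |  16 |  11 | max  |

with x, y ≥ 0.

(0, 0), (3.4, 0), (2, 7), (0, 8.333)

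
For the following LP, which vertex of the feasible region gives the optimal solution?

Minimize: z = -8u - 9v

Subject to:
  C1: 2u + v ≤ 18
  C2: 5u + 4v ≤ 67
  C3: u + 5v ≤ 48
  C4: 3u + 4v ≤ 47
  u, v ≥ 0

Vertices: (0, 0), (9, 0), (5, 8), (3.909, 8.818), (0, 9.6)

Evaluate the objective at each vertex of the feasible region:
  z(0, 0) = 0
  z(9, 0) = -72
  z(5, 8) = -112  ←
  z(3.909, 8.818) = -110.6
  z(0, 9.6) = -86.4
The minimum is at u = 5, v = 8.

(5, 8)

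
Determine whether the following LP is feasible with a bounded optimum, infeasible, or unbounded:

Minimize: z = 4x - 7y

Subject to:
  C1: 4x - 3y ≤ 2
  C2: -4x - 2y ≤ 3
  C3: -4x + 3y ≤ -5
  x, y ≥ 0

Infeasible (no feasible solution exists)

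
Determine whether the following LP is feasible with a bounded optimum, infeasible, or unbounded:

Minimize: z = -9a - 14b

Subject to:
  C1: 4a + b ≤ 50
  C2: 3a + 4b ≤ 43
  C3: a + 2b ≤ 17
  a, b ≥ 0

Feasible with a bounded optimal solution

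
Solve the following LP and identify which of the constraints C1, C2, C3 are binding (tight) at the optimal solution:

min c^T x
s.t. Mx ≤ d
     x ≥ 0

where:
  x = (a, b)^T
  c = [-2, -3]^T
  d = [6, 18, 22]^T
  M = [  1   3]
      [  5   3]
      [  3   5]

At a = 3, b = 1, compute slack b - a·x for each constraint:
  C1: 6 − 6 = 0  (binding)
  C2: 18 − 18 = 0  (binding)
  C3: 22 − 14 = 8  (slack)

Optimal: a = 3, b = 1
Binding: C1, C2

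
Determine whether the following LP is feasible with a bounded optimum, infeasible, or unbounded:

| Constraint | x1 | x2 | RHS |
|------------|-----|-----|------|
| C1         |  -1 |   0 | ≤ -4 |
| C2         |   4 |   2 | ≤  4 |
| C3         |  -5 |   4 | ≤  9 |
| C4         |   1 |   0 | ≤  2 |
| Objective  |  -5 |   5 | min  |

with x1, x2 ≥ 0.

Infeasible (no feasible solution exists)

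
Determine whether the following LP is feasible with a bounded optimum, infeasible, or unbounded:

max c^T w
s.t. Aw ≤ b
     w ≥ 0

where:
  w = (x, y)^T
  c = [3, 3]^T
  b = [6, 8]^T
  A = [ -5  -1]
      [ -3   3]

Unbounded (objective can increase without bound)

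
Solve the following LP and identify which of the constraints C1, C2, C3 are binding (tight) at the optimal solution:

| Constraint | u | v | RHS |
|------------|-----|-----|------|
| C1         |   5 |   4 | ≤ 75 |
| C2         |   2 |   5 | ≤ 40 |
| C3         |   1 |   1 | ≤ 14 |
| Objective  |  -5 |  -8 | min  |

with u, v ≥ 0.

At u = 10, v = 4, compute slack b - a·x for each constraint:
  C1: 75 − 66 = 9  (slack)
  C2: 40 − 40 = 0  (binding)
  C3: 14 − 14 = 0  (binding)

Optimal: u = 10, v = 4
Binding: C2, C3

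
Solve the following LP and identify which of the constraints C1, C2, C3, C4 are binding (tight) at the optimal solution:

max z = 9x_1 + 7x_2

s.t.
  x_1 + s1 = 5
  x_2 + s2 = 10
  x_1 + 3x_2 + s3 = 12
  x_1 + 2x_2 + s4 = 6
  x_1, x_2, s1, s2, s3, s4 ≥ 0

At x_1 = 5, x_2 = 0.5, compute slack b - a·x for each constraint:
  C1: 5 − 5 = 0  (binding)
  C2: 10 − 0.5 = 9.5  (slack)
  C3: 12 − 6.5 = 5.5  (slack)
  C4: 6 − 6 = 0  (binding)

Optimal: x_1 = 5, x_2 = 0.5
Binding: C1, C4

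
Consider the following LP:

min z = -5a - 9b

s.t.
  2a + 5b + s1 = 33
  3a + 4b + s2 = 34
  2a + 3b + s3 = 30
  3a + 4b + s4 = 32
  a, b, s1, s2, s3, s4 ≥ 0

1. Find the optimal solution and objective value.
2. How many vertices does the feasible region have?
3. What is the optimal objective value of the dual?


1. a = 4, b = 5, z = -65
2. 4
3. -65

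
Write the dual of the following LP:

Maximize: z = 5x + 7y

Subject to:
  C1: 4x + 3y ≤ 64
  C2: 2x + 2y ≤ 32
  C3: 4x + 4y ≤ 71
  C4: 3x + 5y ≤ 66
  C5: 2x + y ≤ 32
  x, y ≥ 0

Primal max cᵀx s.t. Ax ≤ b, x ≥ 0  →  Dual min bᵀy s.t. Aᵀy ≥ c, y ≥ 0.

Minimize: z = 64y1 + 32y2 + 71y3 + 66y4 + 32y5

Subject to:
  4y1 + 2y2 + 4y3 + 3y4 + 2y5 ≥ 5
  3y1 + 2y2 + 4y3 + 5y4 + y5 ≥ 7
  y1, y2, y3, y4, y5 ≥ 0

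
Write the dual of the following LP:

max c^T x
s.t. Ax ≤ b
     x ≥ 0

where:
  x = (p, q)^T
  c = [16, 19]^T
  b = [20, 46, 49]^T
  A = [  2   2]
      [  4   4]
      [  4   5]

Primal max cᵀx s.t. Ax ≤ b, x ≥ 0  →  Dual min bᵀy s.t. Aᵀy ≥ c, y ≥ 0.

Minimize: z = 20y1 + 46y2 + 49y3

Subject to:
  2y1 + 4y2 + 4y3 ≥ 16
  2y1 + 4y2 + 5y3 ≥ 19
  y1, y2, y3 ≥ 0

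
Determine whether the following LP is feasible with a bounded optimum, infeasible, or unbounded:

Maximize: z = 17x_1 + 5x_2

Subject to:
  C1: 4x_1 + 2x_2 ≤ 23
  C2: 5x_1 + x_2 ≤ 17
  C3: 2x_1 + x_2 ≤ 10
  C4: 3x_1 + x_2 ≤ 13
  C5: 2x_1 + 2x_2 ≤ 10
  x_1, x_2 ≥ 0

Feasible with a bounded optimal solution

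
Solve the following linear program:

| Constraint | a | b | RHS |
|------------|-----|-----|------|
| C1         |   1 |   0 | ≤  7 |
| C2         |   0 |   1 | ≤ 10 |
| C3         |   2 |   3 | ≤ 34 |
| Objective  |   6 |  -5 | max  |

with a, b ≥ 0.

Evaluate the objective at each vertex of the feasible region:
  z(0, 0) = 0
  z(7, 0) = 42  ←
  z(7, 6.667) = 8.667
  z(2, 10) = -38
  z(0, 10) = -50
The maximum is at a = 7, b = 0.

a = 7, b = 0, z = 42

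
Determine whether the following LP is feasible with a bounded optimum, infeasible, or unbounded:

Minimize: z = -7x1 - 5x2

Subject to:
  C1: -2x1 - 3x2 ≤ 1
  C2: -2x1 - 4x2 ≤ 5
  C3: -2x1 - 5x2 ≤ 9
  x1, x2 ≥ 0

Unbounded (objective can decrease without bound)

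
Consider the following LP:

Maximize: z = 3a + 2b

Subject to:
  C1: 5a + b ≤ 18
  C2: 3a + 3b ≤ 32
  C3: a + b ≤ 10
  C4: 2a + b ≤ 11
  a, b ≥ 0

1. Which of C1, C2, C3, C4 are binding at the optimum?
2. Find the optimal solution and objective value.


1. C3, C4
2. a = 1, b = 9, z = 21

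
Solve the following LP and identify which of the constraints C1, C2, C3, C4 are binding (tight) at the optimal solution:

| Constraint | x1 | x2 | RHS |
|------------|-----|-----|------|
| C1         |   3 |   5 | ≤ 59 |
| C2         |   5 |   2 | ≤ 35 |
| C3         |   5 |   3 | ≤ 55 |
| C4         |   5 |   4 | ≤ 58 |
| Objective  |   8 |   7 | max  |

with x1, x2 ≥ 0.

At x1 = 3, x2 = 10, compute slack b - a·x for each constraint:
  C1: 59 − 59 = 0  (binding)
  C2: 35 − 35 = 0  (binding)
  C3: 55 − 45 = 10  (slack)
  C4: 58 − 55 = 3  (slack)

Optimal: x1 = 3, x2 = 10
Binding: C1, C2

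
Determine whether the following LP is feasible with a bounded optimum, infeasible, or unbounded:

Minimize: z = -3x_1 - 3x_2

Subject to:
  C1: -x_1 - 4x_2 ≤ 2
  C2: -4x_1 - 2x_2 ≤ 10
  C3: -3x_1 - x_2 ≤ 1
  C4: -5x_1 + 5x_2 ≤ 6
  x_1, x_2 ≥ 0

Unbounded (objective can decrease without bound)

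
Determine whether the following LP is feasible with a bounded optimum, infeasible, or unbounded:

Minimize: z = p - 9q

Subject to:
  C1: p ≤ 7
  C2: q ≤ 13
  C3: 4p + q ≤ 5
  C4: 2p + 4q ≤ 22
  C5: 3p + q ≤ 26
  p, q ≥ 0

Feasible with a bounded optimal solution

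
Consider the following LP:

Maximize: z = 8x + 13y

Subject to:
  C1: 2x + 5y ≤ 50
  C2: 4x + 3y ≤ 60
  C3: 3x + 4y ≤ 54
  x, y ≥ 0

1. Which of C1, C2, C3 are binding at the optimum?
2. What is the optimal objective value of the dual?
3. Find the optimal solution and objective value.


1. C1, C3
2. 158
3. x = 10, y = 6, z = 158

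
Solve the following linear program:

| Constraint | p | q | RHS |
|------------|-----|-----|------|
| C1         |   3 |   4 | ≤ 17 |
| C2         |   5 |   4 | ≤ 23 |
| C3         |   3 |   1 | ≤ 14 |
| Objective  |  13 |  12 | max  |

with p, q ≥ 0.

Evaluate the objective at each vertex of the feasible region:
  z(0, 0) = 0
  z(4.6, 0) = 59.8
  z(3, 2) = 63  ←
  z(0, 4.25) = 51
The maximum is at p = 3, q = 2.

p = 3, q = 2, z = 63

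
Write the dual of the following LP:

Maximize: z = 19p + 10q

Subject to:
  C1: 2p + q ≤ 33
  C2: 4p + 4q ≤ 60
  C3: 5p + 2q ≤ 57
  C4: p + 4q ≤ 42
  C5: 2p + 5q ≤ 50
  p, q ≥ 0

Primal max cᵀx s.t. Ax ≤ b, x ≥ 0  →  Dual min bᵀy s.t. Aᵀy ≥ c, y ≥ 0.

Minimize: z = 33y1 + 60y2 + 57y3 + 42y4 + 50y5

Subject to:
  2y1 + 4y2 + 5y3 + y4 + 2y5 ≥ 19
  y1 + 4y2 + 2y3 + 4y4 + 5y5 ≥ 10
  y1, y2, y3, y4, y5 ≥ 0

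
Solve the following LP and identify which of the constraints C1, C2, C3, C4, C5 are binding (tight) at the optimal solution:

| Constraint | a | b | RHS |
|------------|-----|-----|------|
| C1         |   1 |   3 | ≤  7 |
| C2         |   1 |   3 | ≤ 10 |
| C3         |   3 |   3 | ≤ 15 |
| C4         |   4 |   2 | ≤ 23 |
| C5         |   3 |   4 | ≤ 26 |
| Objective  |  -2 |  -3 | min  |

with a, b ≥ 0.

At a = 4, b = 1, compute slack b - a·x for each constraint:
  C1: 7 − 7 = 0  (binding)
  C2: 10 − 7 = 3  (slack)
  C3: 15 − 15 = 0  (binding)
  C4: 23 − 18 = 5  (slack)
  C5: 26 − 16 = 10  (slack)

Optimal: a = 4, b = 1
Binding: C1, C3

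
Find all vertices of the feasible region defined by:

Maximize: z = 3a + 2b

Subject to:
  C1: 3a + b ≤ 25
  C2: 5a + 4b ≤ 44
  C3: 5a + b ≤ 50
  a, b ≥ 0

(0, 0), (8.333, 0), (8, 1), (0, 11)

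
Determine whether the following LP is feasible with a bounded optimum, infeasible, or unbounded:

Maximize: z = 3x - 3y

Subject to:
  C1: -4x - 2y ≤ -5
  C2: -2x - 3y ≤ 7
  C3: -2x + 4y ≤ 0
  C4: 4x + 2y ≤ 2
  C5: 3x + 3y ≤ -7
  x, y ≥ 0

Infeasible (no feasible solution exists)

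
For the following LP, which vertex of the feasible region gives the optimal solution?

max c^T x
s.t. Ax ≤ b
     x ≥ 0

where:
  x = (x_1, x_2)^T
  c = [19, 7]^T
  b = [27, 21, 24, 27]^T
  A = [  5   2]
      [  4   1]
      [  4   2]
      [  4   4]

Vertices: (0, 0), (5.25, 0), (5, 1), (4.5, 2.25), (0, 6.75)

Evaluate the objective at each vertex of the feasible region:
  z(0, 0) = 0
  z(5.25, 0) = 99.75
  z(5, 1) = 102  ←
  z(4.5, 2.25) = 101.2
  z(0, 6.75) = 47.25
The maximum is at x_1 = 5, x_2 = 1.

(5, 1)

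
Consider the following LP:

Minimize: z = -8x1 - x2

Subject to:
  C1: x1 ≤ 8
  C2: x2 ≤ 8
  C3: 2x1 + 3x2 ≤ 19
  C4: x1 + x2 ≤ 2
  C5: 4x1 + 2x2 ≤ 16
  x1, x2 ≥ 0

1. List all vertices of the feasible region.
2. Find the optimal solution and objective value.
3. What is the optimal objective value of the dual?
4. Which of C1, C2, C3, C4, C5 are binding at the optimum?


1. (0, 0), (2, 0), (0, 2)
2. x1 = 2, x2 = 0, z = -16
3. -16
4. C4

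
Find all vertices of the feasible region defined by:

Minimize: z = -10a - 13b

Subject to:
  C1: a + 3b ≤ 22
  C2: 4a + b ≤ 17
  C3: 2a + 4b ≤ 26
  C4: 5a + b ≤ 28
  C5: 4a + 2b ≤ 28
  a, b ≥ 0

(0, 0), (4.25, 0), (3, 5), (0, 6.5)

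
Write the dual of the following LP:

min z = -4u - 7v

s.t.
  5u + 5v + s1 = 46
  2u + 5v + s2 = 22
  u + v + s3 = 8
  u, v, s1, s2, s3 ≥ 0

Primal min cᵀx s.t. Ax ≤ b, x ≥ 0  →  Dual max −bᵀy s.t. Aᵀy ≥ −c, y ≥ 0.

Maximize: z = -46y1 - 22y2 - 8y3

Subject to:
  5y1 + 2y2 + y3 ≥ 4
  5y1 + 5y2 + y3 ≥ 7
  y1, y2, y3 ≥ 0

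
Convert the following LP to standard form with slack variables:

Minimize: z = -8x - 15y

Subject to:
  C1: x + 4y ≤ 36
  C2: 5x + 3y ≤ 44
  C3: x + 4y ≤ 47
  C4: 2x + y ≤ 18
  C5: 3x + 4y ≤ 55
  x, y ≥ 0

min z = -8x - 15y

s.t.
  x + 4y + s1 = 36
  5x + 3y + s2 = 44
  x + 4y + s3 = 47
  2x + y + s4 = 18
  3x + 4y + s5 = 55
  x, y, s1, s2, s3, s4, s5 ≥ 0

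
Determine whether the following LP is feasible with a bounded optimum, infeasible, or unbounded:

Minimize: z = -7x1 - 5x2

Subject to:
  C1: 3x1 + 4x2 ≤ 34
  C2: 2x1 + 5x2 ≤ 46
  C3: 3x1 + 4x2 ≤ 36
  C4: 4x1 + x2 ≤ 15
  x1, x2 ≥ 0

Feasible with a bounded optimal solution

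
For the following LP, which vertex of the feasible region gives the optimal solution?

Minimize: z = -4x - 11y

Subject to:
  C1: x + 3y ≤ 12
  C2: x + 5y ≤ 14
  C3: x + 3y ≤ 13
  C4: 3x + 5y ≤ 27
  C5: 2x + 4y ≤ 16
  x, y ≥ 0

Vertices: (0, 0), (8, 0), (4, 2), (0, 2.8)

Evaluate the objective at each vertex of the feasible region:
  z(0, 0) = 0
  z(8, 0) = -32
  z(4, 2) = -38  ←
  z(0, 2.8) = -30.8
The minimum is at x = 4, y = 2.

(4, 2)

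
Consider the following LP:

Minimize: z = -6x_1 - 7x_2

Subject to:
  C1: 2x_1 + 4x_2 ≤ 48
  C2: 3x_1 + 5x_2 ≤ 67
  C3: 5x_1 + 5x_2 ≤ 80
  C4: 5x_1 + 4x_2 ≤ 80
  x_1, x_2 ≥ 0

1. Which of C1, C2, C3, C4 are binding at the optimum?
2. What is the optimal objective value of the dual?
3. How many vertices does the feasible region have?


1. C1, C3
2. -104
3. 4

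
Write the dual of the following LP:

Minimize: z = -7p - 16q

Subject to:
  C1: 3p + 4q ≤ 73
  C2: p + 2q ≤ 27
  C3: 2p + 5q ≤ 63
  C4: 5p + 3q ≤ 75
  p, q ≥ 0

Primal min cᵀx s.t. Ax ≤ b, x ≥ 0  →  Dual max −bᵀy s.t. Aᵀy ≥ −c, y ≥ 0.

Maximize: z = -73y1 - 27y2 - 63y3 - 75y4

Subject to:
  3y1 + y2 + 2y3 + 5y4 ≥ 7
  4y1 + 2y2 + 5y3 + 3y4 ≥ 16
  y1, y2, y3, y4 ≥ 0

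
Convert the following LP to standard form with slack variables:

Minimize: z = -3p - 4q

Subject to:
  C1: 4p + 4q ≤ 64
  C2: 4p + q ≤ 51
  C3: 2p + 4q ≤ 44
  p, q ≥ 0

min z = -3p - 4q

s.t.
  4p + 4q + s1 = 64
  4p + q + s2 = 51
  2p + 4q + s3 = 44
  p, q, s1, s2, s3 ≥ 0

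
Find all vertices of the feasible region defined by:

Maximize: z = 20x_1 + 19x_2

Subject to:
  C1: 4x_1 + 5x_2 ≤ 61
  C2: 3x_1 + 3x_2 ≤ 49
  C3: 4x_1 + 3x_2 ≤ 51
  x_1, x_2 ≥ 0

(0, 0), (12.75, 0), (9, 5), (0, 12.2)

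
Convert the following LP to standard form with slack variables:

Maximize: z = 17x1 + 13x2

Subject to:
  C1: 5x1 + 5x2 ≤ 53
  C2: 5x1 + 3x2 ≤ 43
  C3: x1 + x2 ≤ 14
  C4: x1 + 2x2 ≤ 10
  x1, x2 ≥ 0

max z = 17x1 + 13x2

s.t.
  5x1 + 5x2 + s1 = 53
  5x1 + 3x2 + s2 = 43
  x1 + x2 + s3 = 14
  x1 + 2x2 + s4 = 10
  x1, x2, s1, s2, s3, s4 ≥ 0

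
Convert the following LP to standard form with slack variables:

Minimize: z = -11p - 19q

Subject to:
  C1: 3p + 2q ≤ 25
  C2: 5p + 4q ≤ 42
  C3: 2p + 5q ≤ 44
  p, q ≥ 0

min z = -11p - 19q

s.t.
  3p + 2q + s1 = 25
  5p + 4q + s2 = 42
  2p + 5q + s3 = 44
  p, q, s1, s2, s3 ≥ 0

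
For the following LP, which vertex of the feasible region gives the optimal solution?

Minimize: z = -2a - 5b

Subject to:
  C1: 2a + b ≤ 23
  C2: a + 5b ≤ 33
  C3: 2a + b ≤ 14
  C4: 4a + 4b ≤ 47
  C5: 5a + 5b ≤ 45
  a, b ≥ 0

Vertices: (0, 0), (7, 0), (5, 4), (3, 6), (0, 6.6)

Evaluate the objective at each vertex of the feasible region:
  z(0, 0) = 0
  z(7, 0) = -14
  z(5, 4) = -30
  z(3, 6) = -36  ←
  z(0, 6.6) = -33
The minimum is at a = 3, b = 6.

(3, 6)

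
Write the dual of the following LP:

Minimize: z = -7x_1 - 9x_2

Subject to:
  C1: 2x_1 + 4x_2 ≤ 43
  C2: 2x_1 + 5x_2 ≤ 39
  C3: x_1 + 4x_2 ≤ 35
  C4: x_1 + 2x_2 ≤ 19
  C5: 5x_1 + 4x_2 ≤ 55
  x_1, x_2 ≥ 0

Primal min cᵀx s.t. Ax ≤ b, x ≥ 0  →  Dual max −bᵀy s.t. Aᵀy ≥ −c, y ≥ 0.

Maximize: z = -43y1 - 39y2 - 35y3 - 19y4 - 55y5

Subject to:
  2y1 + 2y2 + y3 + y4 + 5y5 ≥ 7
  4y1 + 5y2 + 4y3 + 2y4 + 4y5 ≥ 9
  y1, y2, y3, y4, y5 ≥ 0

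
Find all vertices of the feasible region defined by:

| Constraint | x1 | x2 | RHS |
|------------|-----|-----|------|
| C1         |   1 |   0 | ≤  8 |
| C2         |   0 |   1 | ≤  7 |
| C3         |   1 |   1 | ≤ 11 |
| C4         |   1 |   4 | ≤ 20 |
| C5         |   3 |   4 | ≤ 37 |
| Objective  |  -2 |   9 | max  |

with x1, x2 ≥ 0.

(0, 0), (8, 0), (8, 3), (0, 5)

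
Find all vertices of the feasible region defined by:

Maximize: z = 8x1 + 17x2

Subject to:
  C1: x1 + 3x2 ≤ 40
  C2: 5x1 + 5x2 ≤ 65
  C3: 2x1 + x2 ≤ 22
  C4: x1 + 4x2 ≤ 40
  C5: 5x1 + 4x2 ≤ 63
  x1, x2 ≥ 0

(0, 0), (11, 0), (9, 4), (4, 9), (0, 10)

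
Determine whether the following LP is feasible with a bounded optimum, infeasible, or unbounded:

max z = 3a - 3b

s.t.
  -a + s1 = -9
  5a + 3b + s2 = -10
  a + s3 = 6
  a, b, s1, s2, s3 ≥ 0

Infeasible (no feasible solution exists)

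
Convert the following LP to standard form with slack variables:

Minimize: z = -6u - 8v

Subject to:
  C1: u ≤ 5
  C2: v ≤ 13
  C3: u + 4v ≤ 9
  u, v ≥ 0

min z = -6u - 8v

s.t.
  u + s1 = 5
  v + s2 = 13
  u + 4v + s3 = 9
  u, v, s1, s2, s3 ≥ 0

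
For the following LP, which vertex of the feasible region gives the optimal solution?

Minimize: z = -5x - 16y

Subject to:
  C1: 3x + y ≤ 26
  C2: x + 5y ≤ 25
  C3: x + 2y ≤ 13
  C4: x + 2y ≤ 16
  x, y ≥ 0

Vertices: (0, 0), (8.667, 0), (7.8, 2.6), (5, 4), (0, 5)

Evaluate the objective at each vertex of the feasible region:
  z(0, 0) = 0
  z(8.667, 0) = -43.33
  z(7.8, 2.6) = -80.6
  z(5, 4) = -89  ←
  z(0, 5) = -80
The minimum is at x = 5, y = 4.

(5, 4)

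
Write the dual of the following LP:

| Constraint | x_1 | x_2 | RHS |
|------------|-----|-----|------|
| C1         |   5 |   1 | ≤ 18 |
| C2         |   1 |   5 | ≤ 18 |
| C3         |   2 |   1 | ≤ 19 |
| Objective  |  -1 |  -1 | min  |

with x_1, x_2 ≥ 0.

Primal min cᵀx s.t. Ax ≤ b, x ≥ 0  →  Dual max −bᵀy s.t. Aᵀy ≥ −c, y ≥ 0.

Maximize: z = -18y1 - 18y2 - 19y3

Subject to:
  5y1 + y2 + 2y3 ≥ 1
  y1 + 5y2 + y3 ≥ 1
  y1, y2, y3 ≥ 0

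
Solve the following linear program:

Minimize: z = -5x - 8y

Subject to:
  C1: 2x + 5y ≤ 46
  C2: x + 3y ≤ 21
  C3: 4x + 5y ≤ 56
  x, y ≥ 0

Evaluate the objective at each vertex of the feasible region:
  z(0, 0) = 0
  z(14, 0) = -70
  z(9, 4) = -77  ←
  z(0, 7) = -56
The minimum is at x = 9, y = 4.

x = 9, y = 4, z = -77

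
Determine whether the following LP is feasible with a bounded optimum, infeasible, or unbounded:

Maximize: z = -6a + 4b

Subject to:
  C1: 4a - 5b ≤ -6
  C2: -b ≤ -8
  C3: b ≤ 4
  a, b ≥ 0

Infeasible (no feasible solution exists)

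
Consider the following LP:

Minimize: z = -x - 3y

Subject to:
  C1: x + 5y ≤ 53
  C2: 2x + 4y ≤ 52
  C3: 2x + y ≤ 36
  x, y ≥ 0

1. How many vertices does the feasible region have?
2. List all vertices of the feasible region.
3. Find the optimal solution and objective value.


1. 5
2. (0, 0), (18, 0), (15.33, 5.333), (8, 9), (0, 10.6)
3. x = 8, y = 9, z = -35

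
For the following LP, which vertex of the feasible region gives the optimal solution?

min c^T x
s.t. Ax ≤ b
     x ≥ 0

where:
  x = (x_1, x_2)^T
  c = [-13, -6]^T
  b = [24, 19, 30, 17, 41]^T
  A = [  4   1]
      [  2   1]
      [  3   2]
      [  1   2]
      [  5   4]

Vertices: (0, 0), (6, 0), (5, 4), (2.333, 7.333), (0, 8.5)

Evaluate the objective at each vertex of the feasible region:
  z(0, 0) = 0
  z(6, 0) = -78
  z(5, 4) = -89  ←
  z(2.333, 7.333) = -74.33
  z(0, 8.5) = -51
The minimum is at x_1 = 5, x_2 = 4.

(5, 4)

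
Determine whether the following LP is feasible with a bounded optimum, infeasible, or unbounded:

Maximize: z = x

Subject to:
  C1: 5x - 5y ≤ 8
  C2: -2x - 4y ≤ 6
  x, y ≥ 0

Unbounded (objective can increase without bound)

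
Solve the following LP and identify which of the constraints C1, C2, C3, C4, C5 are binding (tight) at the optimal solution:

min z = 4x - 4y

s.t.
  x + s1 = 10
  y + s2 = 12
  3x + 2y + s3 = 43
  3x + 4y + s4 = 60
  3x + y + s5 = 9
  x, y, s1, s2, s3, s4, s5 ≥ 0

At x = 0, y = 9, compute slack b - a·x for each constraint:
  C1: 10 − 0 = 10  (slack)
  C2: 12 − 9 = 3  (slack)
  C3: 43 − 18 = 25  (slack)
  C4: 60 − 36 = 24  (slack)
  C5: 9 − 9 = 0  (binding)

Optimal: x = 0, y = 9
Binding: C5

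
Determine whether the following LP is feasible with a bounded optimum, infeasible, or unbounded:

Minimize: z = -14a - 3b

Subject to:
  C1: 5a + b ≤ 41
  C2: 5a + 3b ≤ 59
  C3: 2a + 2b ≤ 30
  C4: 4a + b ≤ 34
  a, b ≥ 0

Feasible with a bounded optimal solution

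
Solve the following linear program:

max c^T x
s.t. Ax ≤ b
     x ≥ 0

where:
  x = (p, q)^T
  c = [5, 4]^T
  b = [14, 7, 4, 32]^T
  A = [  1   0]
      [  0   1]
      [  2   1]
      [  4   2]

Evaluate the objective at each vertex of the feasible region:
  z(0, 0) = 0
  z(2, 0) = 10
  z(0, 4) = 16  ←
The maximum is at p = 0, q = 4.

p = 0, q = 4, z = 16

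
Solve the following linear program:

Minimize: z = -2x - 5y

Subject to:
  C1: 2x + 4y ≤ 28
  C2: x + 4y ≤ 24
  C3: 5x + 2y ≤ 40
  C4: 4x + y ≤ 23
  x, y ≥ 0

Evaluate the objective at each vertex of the feasible region:
  z(0, 0) = 0
  z(5.75, 0) = -11.5
  z(4.571, 4.714) = -32.71
  z(4, 5) = -33  ←
  z(0, 6) = -30
The minimum is at x = 4, y = 5.

x = 4, y = 5, z = -33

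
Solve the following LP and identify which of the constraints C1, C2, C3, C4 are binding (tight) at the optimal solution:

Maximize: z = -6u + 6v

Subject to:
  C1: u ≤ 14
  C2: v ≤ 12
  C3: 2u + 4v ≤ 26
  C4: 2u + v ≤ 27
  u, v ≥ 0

At u = 0, v = 6.5, compute slack b - a·x for each constraint:
  C1: 14 − 0 = 14  (slack)
  C2: 12 − 6.5 = 5.5  (slack)
  C3: 26 − 26 = 0  (binding)
  C4: 27 − 6.5 = 20.5  (slack)

Optimal: u = 0, v = 6.5
Binding: C3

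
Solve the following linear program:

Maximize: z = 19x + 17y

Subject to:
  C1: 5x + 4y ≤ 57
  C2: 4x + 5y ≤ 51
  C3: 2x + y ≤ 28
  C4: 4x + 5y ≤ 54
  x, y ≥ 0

Evaluate the objective at each vertex of the feasible region:
  z(0, 0) = 0
  z(11.4, 0) = 216.6
  z(9, 3) = 222  ←
  z(0, 10.2) = 173.4
The maximum is at x = 9, y = 3.

x = 9, y = 3, z = 222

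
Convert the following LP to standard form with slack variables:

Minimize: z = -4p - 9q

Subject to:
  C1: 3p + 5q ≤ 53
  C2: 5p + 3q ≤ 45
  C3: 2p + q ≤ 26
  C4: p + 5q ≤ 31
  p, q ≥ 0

min z = -4p - 9q

s.t.
  3p + 5q + s1 = 53
  5p + 3q + s2 = 45
  2p + q + s3 = 26
  p + 5q + s4 = 31
  p, q, s1, s2, s3, s4 ≥ 0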